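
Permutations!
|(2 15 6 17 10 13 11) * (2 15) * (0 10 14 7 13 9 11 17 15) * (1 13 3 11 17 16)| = 24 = |(0 10 9 17 14 7 3 11)(1 13 16)(6 15)|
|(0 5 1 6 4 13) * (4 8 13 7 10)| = |(0 5 1 6 8 13)(4 7 10)| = 6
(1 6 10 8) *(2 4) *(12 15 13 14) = [0, 6, 4, 3, 2, 5, 10, 7, 1, 9, 8, 11, 15, 14, 12, 13] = (1 6 10 8)(2 4)(12 15 13 14)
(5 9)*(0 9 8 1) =(0 9 5 8 1) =[9, 0, 2, 3, 4, 8, 6, 7, 1, 5]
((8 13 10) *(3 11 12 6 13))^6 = (3 8 10 13 6 12 11)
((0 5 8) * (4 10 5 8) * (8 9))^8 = ((0 9 8)(4 10 5))^8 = (0 8 9)(4 5 10)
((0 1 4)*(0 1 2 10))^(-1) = ((0 2 10)(1 4))^(-1) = (0 10 2)(1 4)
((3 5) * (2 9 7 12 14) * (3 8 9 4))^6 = ((2 4 3 5 8 9 7 12 14))^6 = (2 7 5)(3 14 9)(4 12 8)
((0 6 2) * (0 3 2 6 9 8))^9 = (9)(2 3)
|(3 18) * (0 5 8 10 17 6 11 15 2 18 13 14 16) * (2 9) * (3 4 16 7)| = 52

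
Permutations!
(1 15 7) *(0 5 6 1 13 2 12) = (0 5 6 1 15 7 13 2 12) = [5, 15, 12, 3, 4, 6, 1, 13, 8, 9, 10, 11, 0, 2, 14, 7]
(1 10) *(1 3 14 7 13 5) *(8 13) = (1 10 3 14 7 8 13 5) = [0, 10, 2, 14, 4, 1, 6, 8, 13, 9, 3, 11, 12, 5, 7]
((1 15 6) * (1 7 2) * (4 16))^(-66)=((1 15 6 7 2)(4 16))^(-66)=(16)(1 2 7 6 15)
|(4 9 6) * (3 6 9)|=|(9)(3 6 4)|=3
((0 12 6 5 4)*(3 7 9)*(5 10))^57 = ((0 12 6 10 5 4)(3 7 9))^57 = (0 10)(4 6)(5 12)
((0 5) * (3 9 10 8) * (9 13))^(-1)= ((0 5)(3 13 9 10 8))^(-1)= (0 5)(3 8 10 9 13)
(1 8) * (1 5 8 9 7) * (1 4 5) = (1 9 7 4 5 8) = [0, 9, 2, 3, 5, 8, 6, 4, 1, 7]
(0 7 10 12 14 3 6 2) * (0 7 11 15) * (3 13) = [11, 1, 7, 6, 4, 5, 2, 10, 8, 9, 12, 15, 14, 3, 13, 0] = (0 11 15)(2 7 10 12 14 13 3 6)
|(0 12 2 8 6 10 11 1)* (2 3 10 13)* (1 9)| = 28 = |(0 12 3 10 11 9 1)(2 8 6 13)|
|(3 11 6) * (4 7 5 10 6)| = 7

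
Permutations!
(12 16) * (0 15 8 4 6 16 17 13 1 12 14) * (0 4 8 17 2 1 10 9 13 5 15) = [0, 12, 1, 3, 6, 15, 16, 7, 8, 13, 9, 11, 2, 10, 4, 17, 14, 5] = (1 12 2)(4 6 16 14)(5 15 17)(9 13 10)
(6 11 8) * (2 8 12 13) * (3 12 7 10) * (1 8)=(1 8 6 11 7 10 3 12 13 2)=[0, 8, 1, 12, 4, 5, 11, 10, 6, 9, 3, 7, 13, 2]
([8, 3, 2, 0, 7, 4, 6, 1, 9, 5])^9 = [8, 3, 2, 0, 7, 4, 6, 1, 9, 5]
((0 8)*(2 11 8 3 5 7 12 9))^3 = (0 7 2)(3 12 11)(5 9 8)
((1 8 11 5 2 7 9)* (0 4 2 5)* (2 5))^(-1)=(0 11 8 1 9 7 2 5 4)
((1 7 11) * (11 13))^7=(1 11 13 7)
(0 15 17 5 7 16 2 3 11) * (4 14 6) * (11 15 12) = (0 12 11)(2 3 15 17 5 7 16)(4 14 6) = [12, 1, 3, 15, 14, 7, 4, 16, 8, 9, 10, 0, 11, 13, 6, 17, 2, 5]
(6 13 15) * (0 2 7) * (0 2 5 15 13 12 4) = (0 5 15 6 12 4)(2 7) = [5, 1, 7, 3, 0, 15, 12, 2, 8, 9, 10, 11, 4, 13, 14, 6]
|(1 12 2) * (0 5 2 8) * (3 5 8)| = 10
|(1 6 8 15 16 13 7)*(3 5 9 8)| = |(1 6 3 5 9 8 15 16 13 7)| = 10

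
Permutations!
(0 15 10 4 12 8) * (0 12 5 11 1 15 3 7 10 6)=(0 3 7 10 4 5 11 1 15 6)(8 12)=[3, 15, 2, 7, 5, 11, 0, 10, 12, 9, 4, 1, 8, 13, 14, 6]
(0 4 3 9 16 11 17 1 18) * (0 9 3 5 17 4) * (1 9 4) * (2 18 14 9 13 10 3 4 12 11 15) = (1 14 9 16 15 2 18 12 11)(3 4 5 17 13 10) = [0, 14, 18, 4, 5, 17, 6, 7, 8, 16, 3, 1, 11, 10, 9, 2, 15, 13, 12]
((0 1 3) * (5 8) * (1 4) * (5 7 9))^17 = ((0 4 1 3)(5 8 7 9))^17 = (0 4 1 3)(5 8 7 9)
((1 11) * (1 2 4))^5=((1 11 2 4))^5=(1 11 2 4)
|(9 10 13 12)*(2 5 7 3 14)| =|(2 5 7 3 14)(9 10 13 12)| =20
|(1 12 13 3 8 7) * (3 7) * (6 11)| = 4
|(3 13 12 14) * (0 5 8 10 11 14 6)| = |(0 5 8 10 11 14 3 13 12 6)| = 10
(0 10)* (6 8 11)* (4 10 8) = (0 8 11 6 4 10) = [8, 1, 2, 3, 10, 5, 4, 7, 11, 9, 0, 6]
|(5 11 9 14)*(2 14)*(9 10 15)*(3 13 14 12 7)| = 11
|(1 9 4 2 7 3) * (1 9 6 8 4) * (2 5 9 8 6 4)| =4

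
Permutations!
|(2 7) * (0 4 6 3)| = 4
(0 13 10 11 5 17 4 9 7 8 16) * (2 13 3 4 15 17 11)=(0 3 4 9 7 8 16)(2 13 10)(5 11)(15 17)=[3, 1, 13, 4, 9, 11, 6, 8, 16, 7, 2, 5, 12, 10, 14, 17, 0, 15]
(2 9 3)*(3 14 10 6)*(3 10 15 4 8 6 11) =(2 9 14 15 4 8 6 10 11 3) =[0, 1, 9, 2, 8, 5, 10, 7, 6, 14, 11, 3, 12, 13, 15, 4]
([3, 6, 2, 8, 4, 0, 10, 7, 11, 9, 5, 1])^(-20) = [1, 0, 2, 6, 4, 11, 3, 7, 10, 9, 8, 5]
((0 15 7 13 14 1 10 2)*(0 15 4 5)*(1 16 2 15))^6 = ((0 4 5)(1 10 15 7 13 14 16 2))^6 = (1 16 13 15)(2 14 7 10)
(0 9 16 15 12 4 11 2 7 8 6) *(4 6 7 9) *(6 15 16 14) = (16)(0 4 11 2 9 14 6)(7 8)(12 15) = [4, 1, 9, 3, 11, 5, 0, 8, 7, 14, 10, 2, 15, 13, 6, 12, 16]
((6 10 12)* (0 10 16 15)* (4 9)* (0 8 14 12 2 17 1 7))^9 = (0 17)(1 10)(2 7)(4 9)(6 8)(12 15)(14 16)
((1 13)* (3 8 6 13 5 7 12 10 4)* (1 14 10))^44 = (3 6 14 4 8 13 10)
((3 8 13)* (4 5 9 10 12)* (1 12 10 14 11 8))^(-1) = (1 3 13 8 11 14 9 5 4 12)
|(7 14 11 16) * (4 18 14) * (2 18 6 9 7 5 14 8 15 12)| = 20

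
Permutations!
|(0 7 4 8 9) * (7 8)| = 6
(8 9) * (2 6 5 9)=[0, 1, 6, 3, 4, 9, 5, 7, 2, 8]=(2 6 5 9 8)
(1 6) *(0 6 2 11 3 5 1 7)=(0 6 7)(1 2 11 3 5)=[6, 2, 11, 5, 4, 1, 7, 0, 8, 9, 10, 3]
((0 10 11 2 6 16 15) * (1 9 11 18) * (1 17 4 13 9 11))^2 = ((0 10 18 17 4 13 9 1 11 2 6 16 15))^2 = (0 18 4 9 11 6 15 10 17 13 1 2 16)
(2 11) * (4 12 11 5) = (2 5 4 12 11) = [0, 1, 5, 3, 12, 4, 6, 7, 8, 9, 10, 2, 11]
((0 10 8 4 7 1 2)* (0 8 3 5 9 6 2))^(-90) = (0 7 8 6 5 10 1 4 2 9 3)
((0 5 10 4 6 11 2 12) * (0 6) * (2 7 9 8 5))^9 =(0 10 8 7 6 2 4 5 9 11 12)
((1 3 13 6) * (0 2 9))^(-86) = (0 2 9)(1 13)(3 6)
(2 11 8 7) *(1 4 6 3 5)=(1 4 6 3 5)(2 11 8 7)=[0, 4, 11, 5, 6, 1, 3, 2, 7, 9, 10, 8]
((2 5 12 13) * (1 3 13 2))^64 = ((1 3 13)(2 5 12))^64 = (1 3 13)(2 5 12)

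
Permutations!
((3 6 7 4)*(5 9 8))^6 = (9)(3 7)(4 6)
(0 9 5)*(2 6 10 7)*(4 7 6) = [9, 1, 4, 3, 7, 0, 10, 2, 8, 5, 6] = (0 9 5)(2 4 7)(6 10)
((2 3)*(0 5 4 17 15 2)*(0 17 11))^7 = (0 11 4 5)(2 15 17 3)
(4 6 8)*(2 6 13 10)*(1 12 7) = (1 12 7)(2 6 8 4 13 10) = [0, 12, 6, 3, 13, 5, 8, 1, 4, 9, 2, 11, 7, 10]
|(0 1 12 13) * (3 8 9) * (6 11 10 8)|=|(0 1 12 13)(3 6 11 10 8 9)|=12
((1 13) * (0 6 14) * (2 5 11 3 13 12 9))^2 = ((0 6 14)(1 12 9 2 5 11 3 13))^2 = (0 14 6)(1 9 5 3)(2 11 13 12)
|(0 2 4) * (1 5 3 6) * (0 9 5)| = |(0 2 4 9 5 3 6 1)| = 8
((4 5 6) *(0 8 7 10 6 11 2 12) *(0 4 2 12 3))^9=(0 7 6 3 8 10 2)(4 5 11 12)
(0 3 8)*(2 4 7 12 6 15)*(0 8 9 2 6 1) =[3, 0, 4, 9, 7, 5, 15, 12, 8, 2, 10, 11, 1, 13, 14, 6] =(0 3 9 2 4 7 12 1)(6 15)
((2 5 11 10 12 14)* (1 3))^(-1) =((1 3)(2 5 11 10 12 14))^(-1) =(1 3)(2 14 12 10 11 5)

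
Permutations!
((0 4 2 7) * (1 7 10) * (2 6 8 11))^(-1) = ((0 4 6 8 11 2 10 1 7))^(-1) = (0 7 1 10 2 11 8 6 4)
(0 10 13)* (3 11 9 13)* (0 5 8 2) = [10, 1, 0, 11, 4, 8, 6, 7, 2, 13, 3, 9, 12, 5] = (0 10 3 11 9 13 5 8 2)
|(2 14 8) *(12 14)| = 4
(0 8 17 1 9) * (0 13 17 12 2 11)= (0 8 12 2 11)(1 9 13 17)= [8, 9, 11, 3, 4, 5, 6, 7, 12, 13, 10, 0, 2, 17, 14, 15, 16, 1]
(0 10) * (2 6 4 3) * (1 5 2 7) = [10, 5, 6, 7, 3, 2, 4, 1, 8, 9, 0] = (0 10)(1 5 2 6 4 3 7)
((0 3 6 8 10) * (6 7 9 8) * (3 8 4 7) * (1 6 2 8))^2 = (0 6 8)(1 2 10)(4 9 7)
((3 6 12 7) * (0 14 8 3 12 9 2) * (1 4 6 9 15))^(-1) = (0 2 9 3 8 14)(1 15 6 4)(7 12)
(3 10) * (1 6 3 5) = (1 6 3 10 5) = [0, 6, 2, 10, 4, 1, 3, 7, 8, 9, 5]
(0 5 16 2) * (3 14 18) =[5, 1, 0, 14, 4, 16, 6, 7, 8, 9, 10, 11, 12, 13, 18, 15, 2, 17, 3] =(0 5 16 2)(3 14 18)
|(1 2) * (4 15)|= 2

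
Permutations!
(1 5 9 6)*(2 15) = (1 5 9 6)(2 15) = [0, 5, 15, 3, 4, 9, 1, 7, 8, 6, 10, 11, 12, 13, 14, 2]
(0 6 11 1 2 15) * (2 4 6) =(0 2 15)(1 4 6 11) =[2, 4, 15, 3, 6, 5, 11, 7, 8, 9, 10, 1, 12, 13, 14, 0]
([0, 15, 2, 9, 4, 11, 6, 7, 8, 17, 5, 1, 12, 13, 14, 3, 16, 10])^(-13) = [0, 9, 2, 10, 4, 15, 6, 7, 8, 5, 1, 3, 12, 13, 14, 17, 16, 11]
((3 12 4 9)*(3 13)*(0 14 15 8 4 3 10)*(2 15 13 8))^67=(0 10 13 14)(2 15)(3 12)(4 9 8)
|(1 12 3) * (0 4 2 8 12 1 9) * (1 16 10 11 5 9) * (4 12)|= 9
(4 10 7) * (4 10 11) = (4 11)(7 10) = [0, 1, 2, 3, 11, 5, 6, 10, 8, 9, 7, 4]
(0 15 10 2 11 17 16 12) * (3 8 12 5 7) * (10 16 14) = (0 15 16 5 7 3 8 12)(2 11 17 14 10) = [15, 1, 11, 8, 4, 7, 6, 3, 12, 9, 2, 17, 0, 13, 10, 16, 5, 14]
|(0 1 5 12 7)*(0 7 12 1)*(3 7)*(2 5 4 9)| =|(12)(1 4 9 2 5)(3 7)| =10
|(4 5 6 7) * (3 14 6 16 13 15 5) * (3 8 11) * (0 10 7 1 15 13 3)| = |(0 10 7 4 8 11)(1 15 5 16 3 14 6)| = 42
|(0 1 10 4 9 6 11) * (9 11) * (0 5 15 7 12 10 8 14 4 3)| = |(0 1 8 14 4 11 5 15 7 12 10 3)(6 9)| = 12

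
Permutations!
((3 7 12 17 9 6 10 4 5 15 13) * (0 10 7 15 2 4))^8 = ((0 10)(2 4 5)(3 15 13)(6 7 12 17 9))^8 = (2 5 4)(3 13 15)(6 17 7 9 12)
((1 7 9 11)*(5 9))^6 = ((1 7 5 9 11))^6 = (1 7 5 9 11)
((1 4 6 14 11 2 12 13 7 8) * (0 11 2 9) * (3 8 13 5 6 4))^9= (2 14 6 5 12)(7 13)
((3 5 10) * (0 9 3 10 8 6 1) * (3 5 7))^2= ((10)(0 9 5 8 6 1)(3 7))^2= (10)(0 5 6)(1 9 8)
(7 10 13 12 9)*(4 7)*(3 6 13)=(3 6 13 12 9 4 7 10)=[0, 1, 2, 6, 7, 5, 13, 10, 8, 4, 3, 11, 9, 12]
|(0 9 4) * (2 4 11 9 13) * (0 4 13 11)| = |(0 11 9)(2 13)| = 6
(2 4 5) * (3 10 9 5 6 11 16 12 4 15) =(2 15 3 10 9 5)(4 6 11 16 12) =[0, 1, 15, 10, 6, 2, 11, 7, 8, 5, 9, 16, 4, 13, 14, 3, 12]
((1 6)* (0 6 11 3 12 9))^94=(0 11 9 1 12 6 3)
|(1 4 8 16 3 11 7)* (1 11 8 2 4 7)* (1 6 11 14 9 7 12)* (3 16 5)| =6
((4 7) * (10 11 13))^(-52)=((4 7)(10 11 13))^(-52)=(10 13 11)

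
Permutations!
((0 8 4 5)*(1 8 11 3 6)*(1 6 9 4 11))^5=(0 9 8 5 3 1 4 11)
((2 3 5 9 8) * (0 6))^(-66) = (2 8 9 5 3)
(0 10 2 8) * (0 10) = (2 8 10) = [0, 1, 8, 3, 4, 5, 6, 7, 10, 9, 2]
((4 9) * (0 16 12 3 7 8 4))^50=(0 12 7 4)(3 8 9 16)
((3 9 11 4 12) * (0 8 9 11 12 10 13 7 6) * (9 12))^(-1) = (0 6 7 13 10 4 11 3 12 8)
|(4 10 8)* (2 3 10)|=5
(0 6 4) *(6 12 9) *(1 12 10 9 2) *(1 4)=(0 10 9 6 1 12 2 4)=[10, 12, 4, 3, 0, 5, 1, 7, 8, 6, 9, 11, 2]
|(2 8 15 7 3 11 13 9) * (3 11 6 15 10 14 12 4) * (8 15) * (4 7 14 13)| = 13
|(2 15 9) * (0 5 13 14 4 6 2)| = 9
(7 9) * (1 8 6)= (1 8 6)(7 9)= [0, 8, 2, 3, 4, 5, 1, 9, 6, 7]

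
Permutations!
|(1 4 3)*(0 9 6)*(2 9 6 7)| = |(0 6)(1 4 3)(2 9 7)| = 6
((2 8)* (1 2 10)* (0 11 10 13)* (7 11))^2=(0 11 1 8)(2 13 7 10)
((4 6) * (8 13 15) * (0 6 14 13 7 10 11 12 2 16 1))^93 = (0 11 13 1 10 14 16 7 4 2 8 6 12 15)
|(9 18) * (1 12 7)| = |(1 12 7)(9 18)| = 6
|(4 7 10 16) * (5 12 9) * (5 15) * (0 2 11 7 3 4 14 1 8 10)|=20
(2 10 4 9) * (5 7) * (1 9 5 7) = [0, 9, 10, 3, 5, 1, 6, 7, 8, 2, 4] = (1 9 2 10 4 5)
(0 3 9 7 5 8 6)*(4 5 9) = (0 3 4 5 8 6)(7 9) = [3, 1, 2, 4, 5, 8, 0, 9, 6, 7]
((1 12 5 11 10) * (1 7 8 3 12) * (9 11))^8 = (12)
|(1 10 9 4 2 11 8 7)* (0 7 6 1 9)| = 10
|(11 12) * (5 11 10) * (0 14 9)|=12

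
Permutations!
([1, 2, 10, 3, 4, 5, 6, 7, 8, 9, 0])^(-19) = (0 1 2 10)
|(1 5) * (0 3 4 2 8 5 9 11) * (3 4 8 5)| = |(0 4 2 5 1 9 11)(3 8)| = 14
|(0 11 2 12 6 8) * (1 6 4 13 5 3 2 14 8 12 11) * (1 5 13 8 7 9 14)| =|(0 5 3 2 11 1 6 12 4 8)(7 9 14)| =30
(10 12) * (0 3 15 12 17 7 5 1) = [3, 0, 2, 15, 4, 1, 6, 5, 8, 9, 17, 11, 10, 13, 14, 12, 16, 7] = (0 3 15 12 10 17 7 5 1)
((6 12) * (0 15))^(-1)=(0 15)(6 12)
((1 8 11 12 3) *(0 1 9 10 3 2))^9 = (0 11)(1 12)(2 8)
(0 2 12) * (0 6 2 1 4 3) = [1, 4, 12, 0, 3, 5, 2, 7, 8, 9, 10, 11, 6] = (0 1 4 3)(2 12 6)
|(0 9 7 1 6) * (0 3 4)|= 7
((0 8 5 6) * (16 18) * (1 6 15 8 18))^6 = ((0 18 16 1 6)(5 15 8))^6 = (0 18 16 1 6)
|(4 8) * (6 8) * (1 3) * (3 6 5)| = |(1 6 8 4 5 3)| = 6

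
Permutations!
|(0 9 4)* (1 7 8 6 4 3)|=8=|(0 9 3 1 7 8 6 4)|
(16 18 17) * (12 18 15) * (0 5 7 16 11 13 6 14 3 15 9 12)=[5, 1, 2, 15, 4, 7, 14, 16, 8, 12, 10, 13, 18, 6, 3, 0, 9, 11, 17]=(0 5 7 16 9 12 18 17 11 13 6 14 3 15)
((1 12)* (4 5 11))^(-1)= (1 12)(4 11 5)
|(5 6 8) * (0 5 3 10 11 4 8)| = |(0 5 6)(3 10 11 4 8)| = 15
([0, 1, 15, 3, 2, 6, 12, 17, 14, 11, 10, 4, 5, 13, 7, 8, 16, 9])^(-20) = [0, 1, 11, 3, 9, 6, 12, 8, 2, 7, 10, 17, 5, 13, 15, 4, 16, 14]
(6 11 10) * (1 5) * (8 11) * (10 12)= (1 5)(6 8 11 12 10)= [0, 5, 2, 3, 4, 1, 8, 7, 11, 9, 6, 12, 10]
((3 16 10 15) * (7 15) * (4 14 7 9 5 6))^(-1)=((3 16 10 9 5 6 4 14 7 15))^(-1)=(3 15 7 14 4 6 5 9 10 16)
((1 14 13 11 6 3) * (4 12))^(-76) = ((1 14 13 11 6 3)(4 12))^(-76) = (1 13 6)(3 14 11)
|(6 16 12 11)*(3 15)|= 4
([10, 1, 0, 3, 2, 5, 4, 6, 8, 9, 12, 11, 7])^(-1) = [2, 1, 4, 3, 6, 5, 7, 12, 8, 9, 0, 11, 10]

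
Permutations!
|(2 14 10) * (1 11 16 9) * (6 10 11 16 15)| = |(1 16 9)(2 14 11 15 6 10)| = 6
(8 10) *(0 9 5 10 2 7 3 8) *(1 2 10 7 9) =(0 1 2 9 5 7 3 8 10) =[1, 2, 9, 8, 4, 7, 6, 3, 10, 5, 0]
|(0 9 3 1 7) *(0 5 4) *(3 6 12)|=9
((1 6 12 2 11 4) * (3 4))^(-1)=((1 6 12 2 11 3 4))^(-1)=(1 4 3 11 2 12 6)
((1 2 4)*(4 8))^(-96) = (8)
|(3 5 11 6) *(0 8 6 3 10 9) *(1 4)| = 30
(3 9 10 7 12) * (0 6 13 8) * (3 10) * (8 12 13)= (0 6 8)(3 9)(7 13 12 10)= [6, 1, 2, 9, 4, 5, 8, 13, 0, 3, 7, 11, 10, 12]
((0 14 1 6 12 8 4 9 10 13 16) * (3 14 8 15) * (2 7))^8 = ((0 8 4 9 10 13 16)(1 6 12 15 3 14)(2 7))^8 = (0 8 4 9 10 13 16)(1 12 3)(6 15 14)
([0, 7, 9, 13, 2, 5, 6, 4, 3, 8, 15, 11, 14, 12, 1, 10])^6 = (15)(1 3 4 12 9)(2 14 8 7 13)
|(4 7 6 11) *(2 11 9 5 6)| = 12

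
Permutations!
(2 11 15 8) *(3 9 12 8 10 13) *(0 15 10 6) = (0 15 6)(2 11 10 13 3 9 12 8) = [15, 1, 11, 9, 4, 5, 0, 7, 2, 12, 13, 10, 8, 3, 14, 6]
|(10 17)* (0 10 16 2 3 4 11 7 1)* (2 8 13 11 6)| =36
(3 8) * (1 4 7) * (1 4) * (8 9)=(3 9 8)(4 7)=[0, 1, 2, 9, 7, 5, 6, 4, 3, 8]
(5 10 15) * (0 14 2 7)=[14, 1, 7, 3, 4, 10, 6, 0, 8, 9, 15, 11, 12, 13, 2, 5]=(0 14 2 7)(5 10 15)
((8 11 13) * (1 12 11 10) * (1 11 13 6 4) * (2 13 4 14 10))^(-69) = ((1 12 4)(2 13 8)(6 14 10 11))^(-69) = (6 11 10 14)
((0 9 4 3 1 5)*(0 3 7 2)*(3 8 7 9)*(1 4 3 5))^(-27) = ((0 5 8 7 2)(3 4 9))^(-27) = (9)(0 7 5 2 8)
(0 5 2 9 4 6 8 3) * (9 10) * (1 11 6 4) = [5, 11, 10, 0, 4, 2, 8, 7, 3, 1, 9, 6] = (0 5 2 10 9 1 11 6 8 3)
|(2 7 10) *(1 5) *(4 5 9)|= |(1 9 4 5)(2 7 10)|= 12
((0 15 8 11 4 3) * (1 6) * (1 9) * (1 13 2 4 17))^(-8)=(0 17 13)(1 2 15)(3 11 9)(4 8 6)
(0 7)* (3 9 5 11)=(0 7)(3 9 5 11)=[7, 1, 2, 9, 4, 11, 6, 0, 8, 5, 10, 3]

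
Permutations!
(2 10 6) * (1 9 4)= [0, 9, 10, 3, 1, 5, 2, 7, 8, 4, 6]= (1 9 4)(2 10 6)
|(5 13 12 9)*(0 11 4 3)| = 4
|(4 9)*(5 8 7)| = 6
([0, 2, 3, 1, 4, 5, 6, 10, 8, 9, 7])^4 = (10)(1 2 3)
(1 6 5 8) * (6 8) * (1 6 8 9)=(1 9)(5 8 6)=[0, 9, 2, 3, 4, 8, 5, 7, 6, 1]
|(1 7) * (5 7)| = 3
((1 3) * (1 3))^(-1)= ((3))^(-1)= (3)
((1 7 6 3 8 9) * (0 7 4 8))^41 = (0 7 6 3)(1 4 8 9)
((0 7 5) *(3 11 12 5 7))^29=(0 5 12 11 3)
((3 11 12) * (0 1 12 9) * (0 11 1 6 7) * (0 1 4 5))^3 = (0 1 4 6 12 5 7 3)(9 11)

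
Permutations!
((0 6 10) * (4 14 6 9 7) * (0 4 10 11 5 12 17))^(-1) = (0 17 12 5 11 6 14 4 10 7 9)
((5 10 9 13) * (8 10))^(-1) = ((5 8 10 9 13))^(-1) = (5 13 9 10 8)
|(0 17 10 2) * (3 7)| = 4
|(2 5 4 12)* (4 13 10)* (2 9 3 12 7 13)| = 12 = |(2 5)(3 12 9)(4 7 13 10)|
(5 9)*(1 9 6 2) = (1 9 5 6 2) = [0, 9, 1, 3, 4, 6, 2, 7, 8, 5]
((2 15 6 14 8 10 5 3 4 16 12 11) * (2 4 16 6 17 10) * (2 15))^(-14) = ((3 16 12 11 4 6 14 8 15 17 10 5))^(-14) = (3 10 15 14 4 12)(5 17 8 6 11 16)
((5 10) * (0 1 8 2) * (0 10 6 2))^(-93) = (2 6 5 10)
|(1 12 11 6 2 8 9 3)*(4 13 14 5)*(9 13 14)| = 9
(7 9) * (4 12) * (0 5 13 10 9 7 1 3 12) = [5, 3, 2, 12, 0, 13, 6, 7, 8, 1, 9, 11, 4, 10] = (0 5 13 10 9 1 3 12 4)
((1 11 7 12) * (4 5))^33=((1 11 7 12)(4 5))^33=(1 11 7 12)(4 5)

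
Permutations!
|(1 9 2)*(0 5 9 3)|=|(0 5 9 2 1 3)|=6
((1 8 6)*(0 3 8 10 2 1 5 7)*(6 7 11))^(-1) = ((0 3 8 7)(1 10 2)(5 11 6))^(-1) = (0 7 8 3)(1 2 10)(5 6 11)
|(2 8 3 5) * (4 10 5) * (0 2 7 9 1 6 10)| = 30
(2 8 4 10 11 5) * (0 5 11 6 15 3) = [5, 1, 8, 0, 10, 2, 15, 7, 4, 9, 6, 11, 12, 13, 14, 3] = (0 5 2 8 4 10 6 15 3)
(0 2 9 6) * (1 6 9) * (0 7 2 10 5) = (0 10 5)(1 6 7 2) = [10, 6, 1, 3, 4, 0, 7, 2, 8, 9, 5]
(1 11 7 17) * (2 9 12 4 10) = (1 11 7 17)(2 9 12 4 10) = [0, 11, 9, 3, 10, 5, 6, 17, 8, 12, 2, 7, 4, 13, 14, 15, 16, 1]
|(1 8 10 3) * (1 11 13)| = 6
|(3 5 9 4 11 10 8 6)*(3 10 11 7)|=|(11)(3 5 9 4 7)(6 10 8)|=15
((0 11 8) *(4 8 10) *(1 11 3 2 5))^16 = ((0 3 2 5 1 11 10 4 8))^16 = (0 4 11 5 3 8 10 1 2)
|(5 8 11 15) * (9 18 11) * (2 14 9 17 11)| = 20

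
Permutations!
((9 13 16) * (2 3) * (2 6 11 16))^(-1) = ((2 3 6 11 16 9 13))^(-1) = (2 13 9 16 11 6 3)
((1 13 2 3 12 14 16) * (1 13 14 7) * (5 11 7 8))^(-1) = ((1 14 16 13 2 3 12 8 5 11 7))^(-1) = (1 7 11 5 8 12 3 2 13 16 14)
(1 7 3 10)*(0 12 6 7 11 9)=(0 12 6 7 3 10 1 11 9)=[12, 11, 2, 10, 4, 5, 7, 3, 8, 0, 1, 9, 6]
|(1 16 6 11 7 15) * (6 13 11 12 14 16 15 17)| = 8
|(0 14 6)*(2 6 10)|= 5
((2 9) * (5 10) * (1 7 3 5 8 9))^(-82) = (1 9 10 3)(2 8 5 7)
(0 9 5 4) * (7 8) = (0 9 5 4)(7 8) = [9, 1, 2, 3, 0, 4, 6, 8, 7, 5]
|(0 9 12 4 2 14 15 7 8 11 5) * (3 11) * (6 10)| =12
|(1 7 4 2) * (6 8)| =4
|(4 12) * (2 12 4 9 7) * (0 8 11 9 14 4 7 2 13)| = |(0 8 11 9 2 12 14 4 7 13)| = 10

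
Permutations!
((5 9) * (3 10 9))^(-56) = ((3 10 9 5))^(-56) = (10)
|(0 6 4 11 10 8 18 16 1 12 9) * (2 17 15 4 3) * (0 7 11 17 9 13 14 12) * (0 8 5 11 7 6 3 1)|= |(0 3 2 9 6 1 8 18 16)(4 17 15)(5 11 10)(12 13 14)|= 9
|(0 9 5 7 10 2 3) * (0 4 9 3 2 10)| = |(10)(0 3 4 9 5 7)| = 6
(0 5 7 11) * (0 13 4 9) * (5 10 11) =(0 10 11 13 4 9)(5 7) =[10, 1, 2, 3, 9, 7, 6, 5, 8, 0, 11, 13, 12, 4]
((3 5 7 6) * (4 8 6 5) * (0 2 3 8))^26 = (8)(0 3)(2 4) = ((0 2 3 4)(5 7)(6 8))^26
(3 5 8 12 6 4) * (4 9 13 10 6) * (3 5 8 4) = (3 8 12)(4 5)(6 9 13 10) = [0, 1, 2, 8, 5, 4, 9, 7, 12, 13, 6, 11, 3, 10]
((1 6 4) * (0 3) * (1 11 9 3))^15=((0 1 6 4 11 9 3))^15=(0 1 6 4 11 9 3)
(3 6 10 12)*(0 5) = [5, 1, 2, 6, 4, 0, 10, 7, 8, 9, 12, 11, 3] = (0 5)(3 6 10 12)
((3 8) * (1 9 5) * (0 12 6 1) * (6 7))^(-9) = ((0 12 7 6 1 9 5)(3 8))^(-9) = (0 9 6 12 5 1 7)(3 8)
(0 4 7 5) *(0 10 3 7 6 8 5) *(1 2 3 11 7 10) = (0 4 6 8 5 1 2 3 10 11 7) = [4, 2, 3, 10, 6, 1, 8, 0, 5, 9, 11, 7]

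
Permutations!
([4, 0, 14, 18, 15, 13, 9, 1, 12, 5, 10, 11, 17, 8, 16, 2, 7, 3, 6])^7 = [1, 7, 15, 12, 0, 6, 3, 16, 5, 18, 10, 11, 13, 9, 2, 4, 14, 8, 17]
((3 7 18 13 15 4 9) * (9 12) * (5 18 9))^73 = ((3 7 9)(4 12 5 18 13 15))^73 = (3 7 9)(4 12 5 18 13 15)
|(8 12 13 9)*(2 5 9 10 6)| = 8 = |(2 5 9 8 12 13 10 6)|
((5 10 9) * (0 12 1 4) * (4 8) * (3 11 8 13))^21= (0 11 1 4 3 12 8 13)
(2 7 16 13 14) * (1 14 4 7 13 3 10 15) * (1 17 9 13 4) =(1 14 2 4 7 16 3 10 15 17 9 13) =[0, 14, 4, 10, 7, 5, 6, 16, 8, 13, 15, 11, 12, 1, 2, 17, 3, 9]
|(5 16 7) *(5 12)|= 4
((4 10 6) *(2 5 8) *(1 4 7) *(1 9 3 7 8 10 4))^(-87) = ((2 5 10 6 8)(3 7 9))^(-87) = (2 6 5 8 10)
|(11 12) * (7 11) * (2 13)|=|(2 13)(7 11 12)|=6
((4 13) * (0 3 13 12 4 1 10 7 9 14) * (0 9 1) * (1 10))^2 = ((0 3 13)(4 12)(7 10)(9 14))^2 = (14)(0 13 3)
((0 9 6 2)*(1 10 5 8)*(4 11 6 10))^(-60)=(11)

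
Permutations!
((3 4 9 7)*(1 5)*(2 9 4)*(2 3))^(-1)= (1 5)(2 7 9)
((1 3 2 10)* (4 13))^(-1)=((1 3 2 10)(4 13))^(-1)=(1 10 2 3)(4 13)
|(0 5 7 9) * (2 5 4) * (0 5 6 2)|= 6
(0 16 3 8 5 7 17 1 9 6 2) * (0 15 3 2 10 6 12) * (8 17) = (0 16 2 15 3 17 1 9 12)(5 7 8)(6 10) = [16, 9, 15, 17, 4, 7, 10, 8, 5, 12, 6, 11, 0, 13, 14, 3, 2, 1]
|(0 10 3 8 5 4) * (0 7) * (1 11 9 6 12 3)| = 12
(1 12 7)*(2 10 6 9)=(1 12 7)(2 10 6 9)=[0, 12, 10, 3, 4, 5, 9, 1, 8, 2, 6, 11, 7]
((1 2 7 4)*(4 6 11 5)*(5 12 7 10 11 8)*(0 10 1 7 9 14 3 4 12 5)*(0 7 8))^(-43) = (0 9 7 5 4 10 14 6 12 8 11 3)(1 2) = ((0 10 11 5 12 9 14 3 4 8 7 6)(1 2))^(-43)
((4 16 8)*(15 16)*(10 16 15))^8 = ((4 10 16 8))^8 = (16)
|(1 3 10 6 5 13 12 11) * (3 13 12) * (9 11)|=|(1 13 3 10 6 5 12 9 11)|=9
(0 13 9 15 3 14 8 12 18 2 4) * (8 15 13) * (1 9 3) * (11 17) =(0 8 12 18 2 4)(1 9 13 3 14 15)(11 17) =[8, 9, 4, 14, 0, 5, 6, 7, 12, 13, 10, 17, 18, 3, 15, 1, 16, 11, 2]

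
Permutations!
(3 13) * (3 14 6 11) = [0, 1, 2, 13, 4, 5, 11, 7, 8, 9, 10, 3, 12, 14, 6] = (3 13 14 6 11)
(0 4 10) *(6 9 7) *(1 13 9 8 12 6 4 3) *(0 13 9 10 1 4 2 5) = [3, 9, 5, 4, 1, 0, 8, 2, 12, 7, 13, 11, 6, 10] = (0 3 4 1 9 7 2 5)(6 8 12)(10 13)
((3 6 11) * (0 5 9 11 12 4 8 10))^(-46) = ((0 5 9 11 3 6 12 4 8 10))^(-46) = (0 3 8 9 12)(4 5 6 10 11)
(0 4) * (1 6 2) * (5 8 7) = (0 4)(1 6 2)(5 8 7) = [4, 6, 1, 3, 0, 8, 2, 5, 7]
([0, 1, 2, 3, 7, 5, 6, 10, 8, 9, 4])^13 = (4 7 10)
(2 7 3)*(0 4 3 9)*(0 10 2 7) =(0 4 3 7 9 10 2) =[4, 1, 0, 7, 3, 5, 6, 9, 8, 10, 2]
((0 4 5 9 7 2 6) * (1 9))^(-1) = ((0 4 5 1 9 7 2 6))^(-1) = (0 6 2 7 9 1 5 4)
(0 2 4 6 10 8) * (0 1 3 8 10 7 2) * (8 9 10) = (1 3 9 10 8)(2 4 6 7) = [0, 3, 4, 9, 6, 5, 7, 2, 1, 10, 8]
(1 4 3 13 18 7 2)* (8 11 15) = (1 4 3 13 18 7 2)(8 11 15) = [0, 4, 1, 13, 3, 5, 6, 2, 11, 9, 10, 15, 12, 18, 14, 8, 16, 17, 7]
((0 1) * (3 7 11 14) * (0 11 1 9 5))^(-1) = ((0 9 5)(1 11 14 3 7))^(-1) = (0 5 9)(1 7 3 14 11)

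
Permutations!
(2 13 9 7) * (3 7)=[0, 1, 13, 7, 4, 5, 6, 2, 8, 3, 10, 11, 12, 9]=(2 13 9 3 7)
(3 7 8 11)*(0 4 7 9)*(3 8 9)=(0 4 7 9)(8 11)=[4, 1, 2, 3, 7, 5, 6, 9, 11, 0, 10, 8]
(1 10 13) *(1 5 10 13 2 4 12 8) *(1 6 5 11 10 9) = (1 13 11 10 2 4 12 8 6 5 9) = [0, 13, 4, 3, 12, 9, 5, 7, 6, 1, 2, 10, 8, 11]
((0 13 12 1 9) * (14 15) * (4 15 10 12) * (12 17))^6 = ((0 13 4 15 14 10 17 12 1 9))^6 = (0 17 4 1 14)(9 10 13 12 15)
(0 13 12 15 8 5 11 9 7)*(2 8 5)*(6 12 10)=(0 13 10 6 12 15 5 11 9 7)(2 8)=[13, 1, 8, 3, 4, 11, 12, 0, 2, 7, 6, 9, 15, 10, 14, 5]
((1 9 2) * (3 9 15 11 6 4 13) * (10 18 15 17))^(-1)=((1 17 10 18 15 11 6 4 13 3 9 2))^(-1)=(1 2 9 3 13 4 6 11 15 18 10 17)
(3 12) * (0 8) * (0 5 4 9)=(0 8 5 4 9)(3 12)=[8, 1, 2, 12, 9, 4, 6, 7, 5, 0, 10, 11, 3]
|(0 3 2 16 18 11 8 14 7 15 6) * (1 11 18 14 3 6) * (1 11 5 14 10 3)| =28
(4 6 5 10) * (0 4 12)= (0 4 6 5 10 12)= [4, 1, 2, 3, 6, 10, 5, 7, 8, 9, 12, 11, 0]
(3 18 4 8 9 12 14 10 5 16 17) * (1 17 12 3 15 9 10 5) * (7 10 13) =(1 17 15 9 3 18 4 8 13 7 10)(5 16 12 14) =[0, 17, 2, 18, 8, 16, 6, 10, 13, 3, 1, 11, 14, 7, 5, 9, 12, 15, 4]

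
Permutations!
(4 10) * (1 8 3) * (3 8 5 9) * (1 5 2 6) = (1 2 6)(3 5 9)(4 10) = [0, 2, 6, 5, 10, 9, 1, 7, 8, 3, 4]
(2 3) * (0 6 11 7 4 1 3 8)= (0 6 11 7 4 1 3 2 8)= [6, 3, 8, 2, 1, 5, 11, 4, 0, 9, 10, 7]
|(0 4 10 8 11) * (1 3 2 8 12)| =|(0 4 10 12 1 3 2 8 11)| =9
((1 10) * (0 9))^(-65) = (0 9)(1 10)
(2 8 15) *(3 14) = (2 8 15)(3 14) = [0, 1, 8, 14, 4, 5, 6, 7, 15, 9, 10, 11, 12, 13, 3, 2]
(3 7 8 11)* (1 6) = (1 6)(3 7 8 11) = [0, 6, 2, 7, 4, 5, 1, 8, 11, 9, 10, 3]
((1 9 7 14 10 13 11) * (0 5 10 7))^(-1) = ((0 5 10 13 11 1 9)(7 14))^(-1) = (0 9 1 11 13 10 5)(7 14)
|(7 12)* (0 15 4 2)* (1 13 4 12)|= 8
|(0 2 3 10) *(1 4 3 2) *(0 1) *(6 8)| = 4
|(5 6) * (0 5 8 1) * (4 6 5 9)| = 6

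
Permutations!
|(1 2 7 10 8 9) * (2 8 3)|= 12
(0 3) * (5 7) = [3, 1, 2, 0, 4, 7, 6, 5] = (0 3)(5 7)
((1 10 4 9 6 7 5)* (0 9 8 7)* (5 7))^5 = (10)(0 6 9)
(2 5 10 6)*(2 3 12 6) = [0, 1, 5, 12, 4, 10, 3, 7, 8, 9, 2, 11, 6] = (2 5 10)(3 12 6)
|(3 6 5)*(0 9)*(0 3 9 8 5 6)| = 5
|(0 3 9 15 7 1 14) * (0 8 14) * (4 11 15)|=8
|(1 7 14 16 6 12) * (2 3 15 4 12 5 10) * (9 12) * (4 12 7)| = 13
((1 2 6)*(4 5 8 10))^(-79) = (1 6 2)(4 5 8 10)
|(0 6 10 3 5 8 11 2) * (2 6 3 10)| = |(0 3 5 8 11 6 2)| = 7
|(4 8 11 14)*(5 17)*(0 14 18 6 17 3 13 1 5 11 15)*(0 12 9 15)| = |(0 14 4 8)(1 5 3 13)(6 17 11 18)(9 15 12)| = 12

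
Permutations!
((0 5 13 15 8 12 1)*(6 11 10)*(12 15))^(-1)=((0 5 13 12 1)(6 11 10)(8 15))^(-1)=(0 1 12 13 5)(6 10 11)(8 15)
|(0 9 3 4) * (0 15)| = |(0 9 3 4 15)| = 5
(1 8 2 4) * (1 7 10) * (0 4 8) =(0 4 7 10 1)(2 8) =[4, 0, 8, 3, 7, 5, 6, 10, 2, 9, 1]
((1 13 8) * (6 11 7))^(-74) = (1 13 8)(6 11 7)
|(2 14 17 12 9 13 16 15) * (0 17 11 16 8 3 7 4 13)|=20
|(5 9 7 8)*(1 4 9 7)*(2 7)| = |(1 4 9)(2 7 8 5)| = 12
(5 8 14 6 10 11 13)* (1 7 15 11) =(1 7 15 11 13 5 8 14 6 10) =[0, 7, 2, 3, 4, 8, 10, 15, 14, 9, 1, 13, 12, 5, 6, 11]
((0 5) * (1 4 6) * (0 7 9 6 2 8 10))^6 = ((0 5 7 9 6 1 4 2 8 10))^6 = (0 4 7 8 6)(1 5 2 9 10)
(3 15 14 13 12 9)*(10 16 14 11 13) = (3 15 11 13 12 9)(10 16 14) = [0, 1, 2, 15, 4, 5, 6, 7, 8, 3, 16, 13, 9, 12, 10, 11, 14]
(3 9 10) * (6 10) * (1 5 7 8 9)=(1 5 7 8 9 6 10 3)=[0, 5, 2, 1, 4, 7, 10, 8, 9, 6, 3]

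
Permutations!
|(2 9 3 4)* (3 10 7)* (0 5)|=6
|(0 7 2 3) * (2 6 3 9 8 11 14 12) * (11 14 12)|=|(0 7 6 3)(2 9 8 14 11 12)|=12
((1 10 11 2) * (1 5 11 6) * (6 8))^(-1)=((1 10 8 6)(2 5 11))^(-1)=(1 6 8 10)(2 11 5)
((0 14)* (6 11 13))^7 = (0 14)(6 11 13) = ((0 14)(6 11 13))^7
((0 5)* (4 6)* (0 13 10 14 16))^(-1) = (0 16 14 10 13 5)(4 6)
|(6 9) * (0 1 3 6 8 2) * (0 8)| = 10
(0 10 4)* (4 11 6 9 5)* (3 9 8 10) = (0 3 9 5 4)(6 8 10 11) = [3, 1, 2, 9, 0, 4, 8, 7, 10, 5, 11, 6]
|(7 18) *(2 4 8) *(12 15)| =|(2 4 8)(7 18)(12 15)| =6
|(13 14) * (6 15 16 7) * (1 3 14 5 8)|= |(1 3 14 13 5 8)(6 15 16 7)|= 12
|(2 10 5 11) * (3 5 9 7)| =7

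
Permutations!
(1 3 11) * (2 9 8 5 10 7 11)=(1 3 2 9 8 5 10 7 11)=[0, 3, 9, 2, 4, 10, 6, 11, 5, 8, 7, 1]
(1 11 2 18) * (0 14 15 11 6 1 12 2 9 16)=(0 14 15 11 9 16)(1 6)(2 18 12)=[14, 6, 18, 3, 4, 5, 1, 7, 8, 16, 10, 9, 2, 13, 15, 11, 0, 17, 12]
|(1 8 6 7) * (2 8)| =5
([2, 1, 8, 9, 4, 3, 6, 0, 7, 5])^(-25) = [7, 1, 0, 5, 4, 9, 6, 8, 2, 3]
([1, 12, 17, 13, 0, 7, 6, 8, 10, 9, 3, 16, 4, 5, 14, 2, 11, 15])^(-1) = (0 4 12 1)(2 15 17)(3 10 8 7 5 13)(11 16)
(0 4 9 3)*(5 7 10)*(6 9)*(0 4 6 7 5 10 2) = (10)(0 6 9 3 4 7 2) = [6, 1, 0, 4, 7, 5, 9, 2, 8, 3, 10]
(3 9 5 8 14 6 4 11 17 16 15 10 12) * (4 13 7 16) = [0, 1, 2, 9, 11, 8, 13, 16, 14, 5, 12, 17, 3, 7, 6, 10, 15, 4] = (3 9 5 8 14 6 13 7 16 15 10 12)(4 11 17)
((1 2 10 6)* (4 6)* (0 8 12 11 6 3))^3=((0 8 12 11 6 1 2 10 4 3))^3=(0 11 2 3 12 1 4 8 6 10)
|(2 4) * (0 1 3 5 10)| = 10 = |(0 1 3 5 10)(2 4)|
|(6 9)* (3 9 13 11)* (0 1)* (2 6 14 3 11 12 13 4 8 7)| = |(0 1)(2 6 4 8 7)(3 9 14)(12 13)| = 30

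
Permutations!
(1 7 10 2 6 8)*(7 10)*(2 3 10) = (1 2 6 8)(3 10) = [0, 2, 6, 10, 4, 5, 8, 7, 1, 9, 3]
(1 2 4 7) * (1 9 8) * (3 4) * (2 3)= (1 3 4 7 9 8)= [0, 3, 2, 4, 7, 5, 6, 9, 1, 8]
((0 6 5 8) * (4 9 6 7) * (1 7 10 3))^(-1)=((0 10 3 1 7 4 9 6 5 8))^(-1)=(0 8 5 6 9 4 7 1 3 10)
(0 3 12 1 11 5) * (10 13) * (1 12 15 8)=(0 3 15 8 1 11 5)(10 13)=[3, 11, 2, 15, 4, 0, 6, 7, 1, 9, 13, 5, 12, 10, 14, 8]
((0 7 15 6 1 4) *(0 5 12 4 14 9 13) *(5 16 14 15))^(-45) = (16)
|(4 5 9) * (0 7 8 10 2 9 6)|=|(0 7 8 10 2 9 4 5 6)|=9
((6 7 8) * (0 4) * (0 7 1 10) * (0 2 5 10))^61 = (0 4 7 8 6 1)(2 5 10)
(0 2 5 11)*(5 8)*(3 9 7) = (0 2 8 5 11)(3 9 7) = [2, 1, 8, 9, 4, 11, 6, 3, 5, 7, 10, 0]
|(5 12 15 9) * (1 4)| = 4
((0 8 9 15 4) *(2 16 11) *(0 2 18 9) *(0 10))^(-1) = ((0 8 10)(2 16 11 18 9 15 4))^(-1) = (0 10 8)(2 4 15 9 18 11 16)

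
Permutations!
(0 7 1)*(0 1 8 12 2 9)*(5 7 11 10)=(0 11 10 5 7 8 12 2 9)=[11, 1, 9, 3, 4, 7, 6, 8, 12, 0, 5, 10, 2]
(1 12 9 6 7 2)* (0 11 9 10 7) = (0 11 9 6)(1 12 10 7 2) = [11, 12, 1, 3, 4, 5, 0, 2, 8, 6, 7, 9, 10]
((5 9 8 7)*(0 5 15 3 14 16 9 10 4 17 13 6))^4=((0 5 10 4 17 13 6)(3 14 16 9 8 7 15))^4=(0 17 5 13 10 6 4)(3 8 14 7 16 15 9)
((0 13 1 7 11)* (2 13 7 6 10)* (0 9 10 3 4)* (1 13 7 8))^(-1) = (13)(0 4 3 6 1 8)(2 10 9 11 7)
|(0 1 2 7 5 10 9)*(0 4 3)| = 9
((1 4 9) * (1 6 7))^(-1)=((1 4 9 6 7))^(-1)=(1 7 6 9 4)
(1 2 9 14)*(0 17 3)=(0 17 3)(1 2 9 14)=[17, 2, 9, 0, 4, 5, 6, 7, 8, 14, 10, 11, 12, 13, 1, 15, 16, 3]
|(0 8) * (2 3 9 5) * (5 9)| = 6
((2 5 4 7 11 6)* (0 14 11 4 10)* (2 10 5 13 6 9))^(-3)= (0 13 11 10 2 14 6 9)(4 7)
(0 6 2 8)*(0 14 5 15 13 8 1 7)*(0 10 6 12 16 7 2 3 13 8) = (0 12 16 7 10 6 3 13)(1 2)(5 15 8 14) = [12, 2, 1, 13, 4, 15, 3, 10, 14, 9, 6, 11, 16, 0, 5, 8, 7]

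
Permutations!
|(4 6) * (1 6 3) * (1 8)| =|(1 6 4 3 8)| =5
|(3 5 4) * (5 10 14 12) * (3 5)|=4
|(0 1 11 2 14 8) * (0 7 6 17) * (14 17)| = 20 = |(0 1 11 2 17)(6 14 8 7)|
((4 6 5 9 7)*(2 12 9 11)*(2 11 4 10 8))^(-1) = (2 8 10 7 9 12)(4 5 6)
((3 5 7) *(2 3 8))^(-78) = (2 5 8 3 7)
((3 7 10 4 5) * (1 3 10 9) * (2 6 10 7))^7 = ((1 3 2 6 10 4 5 7 9))^7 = (1 7 4 6 3 9 5 10 2)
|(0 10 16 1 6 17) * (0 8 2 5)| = |(0 10 16 1 6 17 8 2 5)| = 9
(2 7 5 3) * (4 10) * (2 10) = (2 7 5 3 10 4) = [0, 1, 7, 10, 2, 3, 6, 5, 8, 9, 4]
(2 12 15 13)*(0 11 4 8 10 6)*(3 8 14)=(0 11 4 14 3 8 10 6)(2 12 15 13)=[11, 1, 12, 8, 14, 5, 0, 7, 10, 9, 6, 4, 15, 2, 3, 13]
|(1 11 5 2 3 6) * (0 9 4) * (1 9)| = |(0 1 11 5 2 3 6 9 4)| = 9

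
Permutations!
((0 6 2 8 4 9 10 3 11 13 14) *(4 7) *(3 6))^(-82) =((0 3 11 13 14)(2 8 7 4 9 10 6))^(-82) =(0 13 3 14 11)(2 7 9 6 8 4 10)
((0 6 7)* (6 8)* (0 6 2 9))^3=(0 9 2 8)(6 7)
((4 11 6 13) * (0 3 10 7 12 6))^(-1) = ((0 3 10 7 12 6 13 4 11))^(-1) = (0 11 4 13 6 12 7 10 3)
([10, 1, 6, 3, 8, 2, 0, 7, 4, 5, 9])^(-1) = [6, 1, 5, 3, 8, 9, 2, 7, 4, 10, 0]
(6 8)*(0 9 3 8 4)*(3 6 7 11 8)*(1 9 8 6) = (0 8 7 11 6 4)(1 9) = [8, 9, 2, 3, 0, 5, 4, 11, 7, 1, 10, 6]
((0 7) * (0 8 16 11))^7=(0 8 11 7 16)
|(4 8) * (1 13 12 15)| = 4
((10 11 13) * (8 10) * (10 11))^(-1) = (8 13 11)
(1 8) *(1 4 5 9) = (1 8 4 5 9) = [0, 8, 2, 3, 5, 9, 6, 7, 4, 1]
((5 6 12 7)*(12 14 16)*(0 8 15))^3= ((0 8 15)(5 6 14 16 12 7))^3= (5 16)(6 12)(7 14)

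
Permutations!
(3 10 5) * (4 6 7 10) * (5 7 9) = [0, 1, 2, 4, 6, 3, 9, 10, 8, 5, 7] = (3 4 6 9 5)(7 10)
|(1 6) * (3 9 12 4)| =4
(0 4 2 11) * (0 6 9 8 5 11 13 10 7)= (0 4 2 13 10 7)(5 11 6 9 8)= [4, 1, 13, 3, 2, 11, 9, 0, 5, 8, 7, 6, 12, 10]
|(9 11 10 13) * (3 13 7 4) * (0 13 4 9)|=|(0 13)(3 4)(7 9 11 10)|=4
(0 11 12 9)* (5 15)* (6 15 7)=[11, 1, 2, 3, 4, 7, 15, 6, 8, 0, 10, 12, 9, 13, 14, 5]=(0 11 12 9)(5 7 6 15)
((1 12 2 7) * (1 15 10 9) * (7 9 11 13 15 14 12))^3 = (1 12)(2 7)(9 14)(10 15 13 11)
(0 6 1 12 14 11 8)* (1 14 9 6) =(0 1 12 9 6 14 11 8) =[1, 12, 2, 3, 4, 5, 14, 7, 0, 6, 10, 8, 9, 13, 11]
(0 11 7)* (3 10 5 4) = (0 11 7)(3 10 5 4) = [11, 1, 2, 10, 3, 4, 6, 0, 8, 9, 5, 7]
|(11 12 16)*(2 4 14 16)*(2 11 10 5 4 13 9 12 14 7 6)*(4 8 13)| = |(2 4 7 6)(5 8 13 9 12 11 14 16 10)| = 36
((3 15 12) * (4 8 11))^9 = ((3 15 12)(4 8 11))^9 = (15)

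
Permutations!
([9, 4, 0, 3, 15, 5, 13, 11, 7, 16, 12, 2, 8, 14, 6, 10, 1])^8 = (0 8 4)(1 2 12)(6 14 13)(7 15 9)(10 16 11)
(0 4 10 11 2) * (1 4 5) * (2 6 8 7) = (0 5 1 4 10 11 6 8 7 2) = [5, 4, 0, 3, 10, 1, 8, 2, 7, 9, 11, 6]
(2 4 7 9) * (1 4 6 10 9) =(1 4 7)(2 6 10 9) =[0, 4, 6, 3, 7, 5, 10, 1, 8, 2, 9]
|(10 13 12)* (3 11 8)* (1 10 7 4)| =6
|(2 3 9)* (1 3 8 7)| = |(1 3 9 2 8 7)| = 6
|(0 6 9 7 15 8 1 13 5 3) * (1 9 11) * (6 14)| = 8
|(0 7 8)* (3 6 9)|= |(0 7 8)(3 6 9)|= 3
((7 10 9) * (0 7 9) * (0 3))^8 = ((0 7 10 3))^8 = (10)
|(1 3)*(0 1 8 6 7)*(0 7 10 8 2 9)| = |(0 1 3 2 9)(6 10 8)| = 15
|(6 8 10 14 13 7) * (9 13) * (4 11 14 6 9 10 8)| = 15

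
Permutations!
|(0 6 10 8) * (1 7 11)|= |(0 6 10 8)(1 7 11)|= 12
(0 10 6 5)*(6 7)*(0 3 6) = [10, 1, 2, 6, 4, 3, 5, 0, 8, 9, 7] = (0 10 7)(3 6 5)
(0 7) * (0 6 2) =(0 7 6 2) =[7, 1, 0, 3, 4, 5, 2, 6]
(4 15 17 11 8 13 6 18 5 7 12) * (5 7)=[0, 1, 2, 3, 15, 5, 18, 12, 13, 9, 10, 8, 4, 6, 14, 17, 16, 11, 7]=(4 15 17 11 8 13 6 18 7 12)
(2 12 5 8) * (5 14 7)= (2 12 14 7 5 8)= [0, 1, 12, 3, 4, 8, 6, 5, 2, 9, 10, 11, 14, 13, 7]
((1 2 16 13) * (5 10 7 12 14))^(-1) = ((1 2 16 13)(5 10 7 12 14))^(-1) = (1 13 16 2)(5 14 12 7 10)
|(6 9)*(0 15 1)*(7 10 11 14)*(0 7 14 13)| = 14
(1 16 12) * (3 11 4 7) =(1 16 12)(3 11 4 7) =[0, 16, 2, 11, 7, 5, 6, 3, 8, 9, 10, 4, 1, 13, 14, 15, 12]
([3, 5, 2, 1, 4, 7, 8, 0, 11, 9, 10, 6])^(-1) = [7, 3, 2, 0, 4, 1, 11, 5, 6, 9, 10, 8]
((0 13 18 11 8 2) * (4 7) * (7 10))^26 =((0 13 18 11 8 2)(4 10 7))^26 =(0 18 8)(2 13 11)(4 7 10)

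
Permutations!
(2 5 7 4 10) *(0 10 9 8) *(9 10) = (0 9 8)(2 5 7 4 10) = [9, 1, 5, 3, 10, 7, 6, 4, 0, 8, 2]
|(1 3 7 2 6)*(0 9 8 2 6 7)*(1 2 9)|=|(0 1 3)(2 7 6)(8 9)|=6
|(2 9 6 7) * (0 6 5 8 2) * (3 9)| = 15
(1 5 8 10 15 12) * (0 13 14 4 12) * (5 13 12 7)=(0 12 1 13 14 4 7 5 8 10 15)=[12, 13, 2, 3, 7, 8, 6, 5, 10, 9, 15, 11, 1, 14, 4, 0]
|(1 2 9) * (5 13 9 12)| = |(1 2 12 5 13 9)| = 6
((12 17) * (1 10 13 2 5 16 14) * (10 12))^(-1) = ((1 12 17 10 13 2 5 16 14))^(-1) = (1 14 16 5 2 13 10 17 12)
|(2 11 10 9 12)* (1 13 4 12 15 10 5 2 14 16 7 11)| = 30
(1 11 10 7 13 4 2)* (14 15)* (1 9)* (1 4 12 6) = [0, 11, 9, 3, 2, 5, 1, 13, 8, 4, 7, 10, 6, 12, 15, 14] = (1 11 10 7 13 12 6)(2 9 4)(14 15)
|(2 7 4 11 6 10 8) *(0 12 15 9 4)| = 11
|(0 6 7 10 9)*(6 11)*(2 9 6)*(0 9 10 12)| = 7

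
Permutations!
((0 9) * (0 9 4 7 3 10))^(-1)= (0 10 3 7 4)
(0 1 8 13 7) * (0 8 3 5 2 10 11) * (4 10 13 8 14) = (0 1 3 5 2 13 7 14 4 10 11) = [1, 3, 13, 5, 10, 2, 6, 14, 8, 9, 11, 0, 12, 7, 4]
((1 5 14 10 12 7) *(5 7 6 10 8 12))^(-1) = ((1 7)(5 14 8 12 6 10))^(-1) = (1 7)(5 10 6 12 8 14)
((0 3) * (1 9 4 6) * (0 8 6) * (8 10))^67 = ((0 3 10 8 6 1 9 4))^67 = (0 8 9 3 6 4 10 1)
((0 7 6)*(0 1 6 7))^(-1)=(7)(1 6)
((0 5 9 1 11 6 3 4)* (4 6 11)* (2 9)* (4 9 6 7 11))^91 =((0 5 2 6 3 7 11 4)(1 9))^91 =(0 6 11 5 3 4 2 7)(1 9)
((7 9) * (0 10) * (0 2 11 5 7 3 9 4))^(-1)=((0 10 2 11 5 7 4)(3 9))^(-1)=(0 4 7 5 11 2 10)(3 9)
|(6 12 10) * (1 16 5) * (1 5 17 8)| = 12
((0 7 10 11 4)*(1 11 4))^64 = ((0 7 10 4)(1 11))^64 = (11)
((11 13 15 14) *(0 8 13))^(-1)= ((0 8 13 15 14 11))^(-1)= (0 11 14 15 13 8)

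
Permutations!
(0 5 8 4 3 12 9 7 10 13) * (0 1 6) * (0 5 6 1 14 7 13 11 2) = (0 6 5 8 4 3 12 9 13 14 7 10 11 2) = [6, 1, 0, 12, 3, 8, 5, 10, 4, 13, 11, 2, 9, 14, 7]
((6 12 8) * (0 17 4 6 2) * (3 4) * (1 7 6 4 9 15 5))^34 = (0 8 6 1 15 3)(2 12 7 5 9 17)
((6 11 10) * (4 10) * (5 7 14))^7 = ((4 10 6 11)(5 7 14))^7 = (4 11 6 10)(5 7 14)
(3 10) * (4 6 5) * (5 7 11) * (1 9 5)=[0, 9, 2, 10, 6, 4, 7, 11, 8, 5, 3, 1]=(1 9 5 4 6 7 11)(3 10)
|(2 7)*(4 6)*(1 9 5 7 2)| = 4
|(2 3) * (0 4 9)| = 6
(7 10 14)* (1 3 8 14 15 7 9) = [0, 3, 2, 8, 4, 5, 6, 10, 14, 1, 15, 11, 12, 13, 9, 7] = (1 3 8 14 9)(7 10 15)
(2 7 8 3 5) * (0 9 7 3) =(0 9 7 8)(2 3 5) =[9, 1, 3, 5, 4, 2, 6, 8, 0, 7]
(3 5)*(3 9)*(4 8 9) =(3 5 4 8 9) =[0, 1, 2, 5, 8, 4, 6, 7, 9, 3]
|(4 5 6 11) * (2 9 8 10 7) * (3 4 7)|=10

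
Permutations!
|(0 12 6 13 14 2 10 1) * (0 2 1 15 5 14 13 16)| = 12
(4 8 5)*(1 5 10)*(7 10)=(1 5 4 8 7 10)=[0, 5, 2, 3, 8, 4, 6, 10, 7, 9, 1]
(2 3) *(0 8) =(0 8)(2 3) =[8, 1, 3, 2, 4, 5, 6, 7, 0]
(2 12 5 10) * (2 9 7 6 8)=[0, 1, 12, 3, 4, 10, 8, 6, 2, 7, 9, 11, 5]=(2 12 5 10 9 7 6 8)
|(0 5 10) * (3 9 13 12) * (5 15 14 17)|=|(0 15 14 17 5 10)(3 9 13 12)|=12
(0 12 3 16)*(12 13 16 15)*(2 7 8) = (0 13 16)(2 7 8)(3 15 12) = [13, 1, 7, 15, 4, 5, 6, 8, 2, 9, 10, 11, 3, 16, 14, 12, 0]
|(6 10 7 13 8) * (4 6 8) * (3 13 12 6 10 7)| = |(3 13 4 10)(6 7 12)| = 12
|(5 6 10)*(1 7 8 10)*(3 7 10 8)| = |(1 10 5 6)(3 7)| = 4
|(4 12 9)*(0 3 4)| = 5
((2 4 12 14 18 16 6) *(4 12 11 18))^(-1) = (2 6 16 18 11 4 14 12)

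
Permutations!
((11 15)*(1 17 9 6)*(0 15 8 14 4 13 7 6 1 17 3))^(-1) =(0 3 1 9 17 6 7 13 4 14 8 11 15)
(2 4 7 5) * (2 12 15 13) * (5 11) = (2 4 7 11 5 12 15 13) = [0, 1, 4, 3, 7, 12, 6, 11, 8, 9, 10, 5, 15, 2, 14, 13]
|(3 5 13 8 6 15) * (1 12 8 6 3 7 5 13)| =9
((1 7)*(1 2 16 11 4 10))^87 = (1 16 10 2 4 7 11)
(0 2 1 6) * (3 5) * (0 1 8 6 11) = (0 2 8 6 1 11)(3 5) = [2, 11, 8, 5, 4, 3, 1, 7, 6, 9, 10, 0]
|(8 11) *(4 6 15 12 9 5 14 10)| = 8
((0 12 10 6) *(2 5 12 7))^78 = ((0 7 2 5 12 10 6))^78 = (0 7 2 5 12 10 6)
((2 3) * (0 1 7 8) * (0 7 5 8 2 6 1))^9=(1 8 2 6 5 7 3)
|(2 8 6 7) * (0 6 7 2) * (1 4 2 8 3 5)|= 20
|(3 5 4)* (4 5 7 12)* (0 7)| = |(0 7 12 4 3)| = 5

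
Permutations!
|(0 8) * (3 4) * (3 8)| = |(0 3 4 8)| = 4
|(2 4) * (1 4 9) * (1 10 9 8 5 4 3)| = 4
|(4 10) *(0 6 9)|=|(0 6 9)(4 10)|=6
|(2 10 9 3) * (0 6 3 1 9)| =10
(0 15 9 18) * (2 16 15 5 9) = [5, 1, 16, 3, 4, 9, 6, 7, 8, 18, 10, 11, 12, 13, 14, 2, 15, 17, 0] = (0 5 9 18)(2 16 15)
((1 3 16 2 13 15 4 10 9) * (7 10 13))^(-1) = ((1 3 16 2 7 10 9)(4 13 15))^(-1) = (1 9 10 7 2 16 3)(4 15 13)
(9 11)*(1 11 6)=[0, 11, 2, 3, 4, 5, 1, 7, 8, 6, 10, 9]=(1 11 9 6)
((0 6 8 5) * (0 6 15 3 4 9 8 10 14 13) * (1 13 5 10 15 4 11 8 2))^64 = (15)(0 1 9)(2 4 13)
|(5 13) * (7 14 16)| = 6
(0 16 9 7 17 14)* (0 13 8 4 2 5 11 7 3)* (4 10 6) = (0 16 9 3)(2 5 11 7 17 14 13 8 10 6 4) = [16, 1, 5, 0, 2, 11, 4, 17, 10, 3, 6, 7, 12, 8, 13, 15, 9, 14]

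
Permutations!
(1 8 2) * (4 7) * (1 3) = (1 8 2 3)(4 7) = [0, 8, 3, 1, 7, 5, 6, 4, 2]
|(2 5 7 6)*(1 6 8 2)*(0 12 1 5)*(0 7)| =|(0 12 1 6 5)(2 7 8)| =15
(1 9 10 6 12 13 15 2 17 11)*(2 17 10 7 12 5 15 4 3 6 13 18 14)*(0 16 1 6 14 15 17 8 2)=(0 16 1 9 7 12 18 15 8 2 10 13 4 3 14)(5 17 11 6)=[16, 9, 10, 14, 3, 17, 5, 12, 2, 7, 13, 6, 18, 4, 0, 8, 1, 11, 15]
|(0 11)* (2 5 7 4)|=4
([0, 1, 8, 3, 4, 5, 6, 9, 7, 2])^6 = [0, 1, 7, 3, 4, 5, 6, 2, 9, 8]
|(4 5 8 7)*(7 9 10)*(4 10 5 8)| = 4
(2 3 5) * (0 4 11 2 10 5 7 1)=(0 4 11 2 3 7 1)(5 10)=[4, 0, 3, 7, 11, 10, 6, 1, 8, 9, 5, 2]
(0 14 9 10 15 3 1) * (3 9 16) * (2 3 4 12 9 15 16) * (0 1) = (0 14 2 3)(4 12 9 10 16) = [14, 1, 3, 0, 12, 5, 6, 7, 8, 10, 16, 11, 9, 13, 2, 15, 4]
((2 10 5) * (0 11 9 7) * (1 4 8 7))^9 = (0 9 4 7 11 1 8)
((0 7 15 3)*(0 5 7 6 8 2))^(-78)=((0 6 8 2)(3 5 7 15))^(-78)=(0 8)(2 6)(3 7)(5 15)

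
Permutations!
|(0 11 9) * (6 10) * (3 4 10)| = 12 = |(0 11 9)(3 4 10 6)|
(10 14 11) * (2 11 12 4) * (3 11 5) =[0, 1, 5, 11, 2, 3, 6, 7, 8, 9, 14, 10, 4, 13, 12] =(2 5 3 11 10 14 12 4)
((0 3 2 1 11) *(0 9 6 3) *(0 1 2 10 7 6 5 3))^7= (0 7 3 9 1 6 10 5 11)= ((0 1 11 9 5 3 10 7 6))^7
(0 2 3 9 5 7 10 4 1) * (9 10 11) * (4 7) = (0 2 3 10 7 11 9 5 4 1) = [2, 0, 3, 10, 1, 4, 6, 11, 8, 5, 7, 9]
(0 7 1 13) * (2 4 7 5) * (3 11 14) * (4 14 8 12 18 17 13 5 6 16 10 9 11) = (0 6 16 10 9 11 8 12 18 17 13)(1 5 2 14 3 4 7) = [6, 5, 14, 4, 7, 2, 16, 1, 12, 11, 9, 8, 18, 0, 3, 15, 10, 13, 17]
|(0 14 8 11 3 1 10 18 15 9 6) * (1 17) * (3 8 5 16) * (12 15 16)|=42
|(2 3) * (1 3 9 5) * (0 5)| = |(0 5 1 3 2 9)| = 6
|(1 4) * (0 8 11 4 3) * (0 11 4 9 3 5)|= |(0 8 4 1 5)(3 11 9)|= 15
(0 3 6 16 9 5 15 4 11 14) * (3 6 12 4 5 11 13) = (0 6 16 9 11 14)(3 12 4 13)(5 15) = [6, 1, 2, 12, 13, 15, 16, 7, 8, 11, 10, 14, 4, 3, 0, 5, 9]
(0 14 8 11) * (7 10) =(0 14 8 11)(7 10) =[14, 1, 2, 3, 4, 5, 6, 10, 11, 9, 7, 0, 12, 13, 8]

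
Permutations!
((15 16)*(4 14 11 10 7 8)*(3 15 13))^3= (3 13 16 15)(4 10)(7 14)(8 11)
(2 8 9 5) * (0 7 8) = (0 7 8 9 5 2) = [7, 1, 0, 3, 4, 2, 6, 8, 9, 5]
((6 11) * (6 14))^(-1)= (6 14 11)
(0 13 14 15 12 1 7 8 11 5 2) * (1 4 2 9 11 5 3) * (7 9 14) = (0 13 7 8 5 14 15 12 4 2)(1 9 11 3) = [13, 9, 0, 1, 2, 14, 6, 8, 5, 11, 10, 3, 4, 7, 15, 12]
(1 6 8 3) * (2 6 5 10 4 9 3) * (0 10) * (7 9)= (0 10 4 7 9 3 1 5)(2 6 8)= [10, 5, 6, 1, 7, 0, 8, 9, 2, 3, 4]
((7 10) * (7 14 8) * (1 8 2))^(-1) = ((1 8 7 10 14 2))^(-1) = (1 2 14 10 7 8)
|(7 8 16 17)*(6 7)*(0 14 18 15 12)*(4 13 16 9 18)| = |(0 14 4 13 16 17 6 7 8 9 18 15 12)| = 13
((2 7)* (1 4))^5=((1 4)(2 7))^5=(1 4)(2 7)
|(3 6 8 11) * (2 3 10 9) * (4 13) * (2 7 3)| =14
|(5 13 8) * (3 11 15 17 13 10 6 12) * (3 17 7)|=28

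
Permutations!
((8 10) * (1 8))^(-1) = ((1 8 10))^(-1) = (1 10 8)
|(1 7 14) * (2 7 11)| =|(1 11 2 7 14)| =5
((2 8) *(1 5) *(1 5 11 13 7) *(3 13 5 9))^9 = (1 5 3 7 11 9 13)(2 8)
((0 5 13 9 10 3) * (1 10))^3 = ((0 5 13 9 1 10 3))^3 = (0 9 3 13 10 5 1)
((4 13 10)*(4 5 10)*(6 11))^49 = (4 13)(5 10)(6 11)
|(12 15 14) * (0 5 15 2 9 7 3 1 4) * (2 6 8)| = 13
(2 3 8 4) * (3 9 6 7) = (2 9 6 7 3 8 4) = [0, 1, 9, 8, 2, 5, 7, 3, 4, 6]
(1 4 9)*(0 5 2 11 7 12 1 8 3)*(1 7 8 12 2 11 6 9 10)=(0 5 11 8 3)(1 4 10)(2 6 9 12 7)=[5, 4, 6, 0, 10, 11, 9, 2, 3, 12, 1, 8, 7]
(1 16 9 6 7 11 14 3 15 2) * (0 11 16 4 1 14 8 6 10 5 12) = (0 11 8 6 7 16 9 10 5 12)(1 4)(2 14 3 15) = [11, 4, 14, 15, 1, 12, 7, 16, 6, 10, 5, 8, 0, 13, 3, 2, 9]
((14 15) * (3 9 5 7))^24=(15)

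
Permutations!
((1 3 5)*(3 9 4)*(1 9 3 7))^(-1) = (1 7 4 9 5 3)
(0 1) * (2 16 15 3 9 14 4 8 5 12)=(0 1)(2 16 15 3 9 14 4 8 5 12)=[1, 0, 16, 9, 8, 12, 6, 7, 5, 14, 10, 11, 2, 13, 4, 3, 15]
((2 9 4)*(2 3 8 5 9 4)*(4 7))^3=(2 3 9 4 5 7 8)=((2 7 4 3 8 5 9))^3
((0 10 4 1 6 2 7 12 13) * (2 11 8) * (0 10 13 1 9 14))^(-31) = (0 14 9 4 10 13)(1 2 6 7 11 12 8)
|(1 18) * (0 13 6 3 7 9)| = 6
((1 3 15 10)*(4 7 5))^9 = (1 3 15 10)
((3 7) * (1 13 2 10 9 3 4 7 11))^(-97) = (1 13 2 10 9 3 11)(4 7)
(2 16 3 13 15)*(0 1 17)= (0 1 17)(2 16 3 13 15)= [1, 17, 16, 13, 4, 5, 6, 7, 8, 9, 10, 11, 12, 15, 14, 2, 3, 0]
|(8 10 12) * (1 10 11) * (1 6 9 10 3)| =6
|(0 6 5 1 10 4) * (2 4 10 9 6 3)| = 4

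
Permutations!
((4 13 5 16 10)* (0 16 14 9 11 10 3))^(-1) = (0 3 16)(4 10 11 9 14 5 13)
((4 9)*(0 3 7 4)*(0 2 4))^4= (0 3 7)(2 4 9)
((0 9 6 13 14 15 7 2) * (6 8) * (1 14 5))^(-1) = ((0 9 8 6 13 5 1 14 15 7 2))^(-1) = (0 2 7 15 14 1 5 13 6 8 9)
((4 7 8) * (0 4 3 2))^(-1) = (0 2 3 8 7 4)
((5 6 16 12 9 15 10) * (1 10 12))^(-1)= ((1 10 5 6 16)(9 15 12))^(-1)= (1 16 6 5 10)(9 12 15)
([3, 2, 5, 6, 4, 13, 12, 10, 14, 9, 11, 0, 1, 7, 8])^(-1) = [11, 12, 1, 0, 4, 2, 3, 13, 14, 9, 7, 10, 6, 5, 8]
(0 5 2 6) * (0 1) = (0 5 2 6 1) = [5, 0, 6, 3, 4, 2, 1]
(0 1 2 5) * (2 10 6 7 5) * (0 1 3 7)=[3, 10, 2, 7, 4, 1, 0, 5, 8, 9, 6]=(0 3 7 5 1 10 6)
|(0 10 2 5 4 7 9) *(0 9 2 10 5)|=5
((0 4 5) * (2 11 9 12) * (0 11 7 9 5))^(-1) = ((0 4)(2 7 9 12)(5 11))^(-1) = (0 4)(2 12 9 7)(5 11)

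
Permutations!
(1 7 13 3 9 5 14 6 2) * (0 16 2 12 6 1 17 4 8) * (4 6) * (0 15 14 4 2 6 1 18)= (0 16 6 12 2 17 1 7 13 3 9 5 4 8 15 14 18)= [16, 7, 17, 9, 8, 4, 12, 13, 15, 5, 10, 11, 2, 3, 18, 14, 6, 1, 0]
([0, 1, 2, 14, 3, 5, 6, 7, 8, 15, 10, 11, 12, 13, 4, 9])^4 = (15)(3 14 4)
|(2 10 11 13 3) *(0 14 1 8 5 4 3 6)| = |(0 14 1 8 5 4 3 2 10 11 13 6)| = 12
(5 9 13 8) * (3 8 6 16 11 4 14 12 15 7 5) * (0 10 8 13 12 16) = (0 10 8 3 13 6)(4 14 16 11)(5 9 12 15 7) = [10, 1, 2, 13, 14, 9, 0, 5, 3, 12, 8, 4, 15, 6, 16, 7, 11]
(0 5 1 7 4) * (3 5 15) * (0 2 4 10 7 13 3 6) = [15, 13, 4, 5, 2, 1, 0, 10, 8, 9, 7, 11, 12, 3, 14, 6] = (0 15 6)(1 13 3 5)(2 4)(7 10)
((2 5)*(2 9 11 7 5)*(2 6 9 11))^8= ((2 6 9)(5 11 7))^8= (2 9 6)(5 7 11)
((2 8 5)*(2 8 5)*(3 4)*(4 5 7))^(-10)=(2 4 5)(3 8 7)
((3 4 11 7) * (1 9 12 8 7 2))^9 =((1 9 12 8 7 3 4 11 2))^9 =(12)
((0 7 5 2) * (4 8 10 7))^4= ((0 4 8 10 7 5 2))^4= (0 7 4 5 8 2 10)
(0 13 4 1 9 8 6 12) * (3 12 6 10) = (0 13 4 1 9 8 10 3 12) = [13, 9, 2, 12, 1, 5, 6, 7, 10, 8, 3, 11, 0, 4]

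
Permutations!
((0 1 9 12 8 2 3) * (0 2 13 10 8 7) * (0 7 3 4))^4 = ((0 1 9 12 3 2 4)(8 13 10))^4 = (0 3 1 2 9 4 12)(8 13 10)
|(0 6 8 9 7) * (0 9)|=|(0 6 8)(7 9)|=6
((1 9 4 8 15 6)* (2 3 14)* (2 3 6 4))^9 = (15)(1 9 2 6)(3 14)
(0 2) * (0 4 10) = [2, 1, 4, 3, 10, 5, 6, 7, 8, 9, 0] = (0 2 4 10)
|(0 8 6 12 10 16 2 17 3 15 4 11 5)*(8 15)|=|(0 15 4 11 5)(2 17 3 8 6 12 10 16)|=40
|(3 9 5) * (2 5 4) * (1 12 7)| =|(1 12 7)(2 5 3 9 4)| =15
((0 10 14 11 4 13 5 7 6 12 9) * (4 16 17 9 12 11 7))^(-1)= ((0 10 14 7 6 11 16 17 9)(4 13 5))^(-1)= (0 9 17 16 11 6 7 14 10)(4 5 13)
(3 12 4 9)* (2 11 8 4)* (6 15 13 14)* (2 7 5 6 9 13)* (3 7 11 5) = [0, 1, 5, 12, 13, 6, 15, 3, 4, 7, 10, 8, 11, 14, 9, 2] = (2 5 6 15)(3 12 11 8 4 13 14 9 7)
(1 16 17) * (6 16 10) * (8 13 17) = (1 10 6 16 8 13 17) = [0, 10, 2, 3, 4, 5, 16, 7, 13, 9, 6, 11, 12, 17, 14, 15, 8, 1]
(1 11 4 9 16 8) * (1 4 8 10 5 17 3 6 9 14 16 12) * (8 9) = (1 11 9 12)(3 6 8 4 14 16 10 5 17) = [0, 11, 2, 6, 14, 17, 8, 7, 4, 12, 5, 9, 1, 13, 16, 15, 10, 3]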